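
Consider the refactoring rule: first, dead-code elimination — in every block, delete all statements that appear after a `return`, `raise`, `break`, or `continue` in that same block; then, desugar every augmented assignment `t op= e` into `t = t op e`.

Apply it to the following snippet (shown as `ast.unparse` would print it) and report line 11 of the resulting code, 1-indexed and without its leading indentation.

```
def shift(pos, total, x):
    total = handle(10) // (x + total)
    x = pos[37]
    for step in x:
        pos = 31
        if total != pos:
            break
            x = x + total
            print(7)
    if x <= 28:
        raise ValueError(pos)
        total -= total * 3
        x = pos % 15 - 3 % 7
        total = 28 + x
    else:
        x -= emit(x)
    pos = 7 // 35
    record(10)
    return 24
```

x = x - emit(x)

Transformed code:
def shift(pos, total, x):
    total = handle(10) // (x + total)
    x = pos[37]
    for step in x:
        pos = 31
        if total != pos:
            break
    if x <= 28:
        raise ValueError(pos)
    else:
        x = x - emit(x)
    pos = 7 // 35
    record(10)
    return 24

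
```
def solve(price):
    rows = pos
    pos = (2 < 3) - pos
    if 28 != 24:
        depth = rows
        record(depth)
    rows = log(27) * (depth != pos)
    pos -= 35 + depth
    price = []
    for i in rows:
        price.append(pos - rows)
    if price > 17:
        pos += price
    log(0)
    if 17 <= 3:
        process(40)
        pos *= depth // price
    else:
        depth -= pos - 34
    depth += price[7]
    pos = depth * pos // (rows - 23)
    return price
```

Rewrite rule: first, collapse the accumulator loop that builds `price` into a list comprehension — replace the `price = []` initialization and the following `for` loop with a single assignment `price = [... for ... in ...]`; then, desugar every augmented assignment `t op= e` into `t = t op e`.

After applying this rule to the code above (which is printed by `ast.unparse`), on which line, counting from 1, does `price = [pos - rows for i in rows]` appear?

9

Transformed code:
def solve(price):
    rows = pos
    pos = (2 < 3) - pos
    if 28 != 24:
        depth = rows
        record(depth)
    rows = log(27) * (depth != pos)
    pos = pos - (35 + depth)
    price = [pos - rows for i in rows]
    if price > 17:
        pos = pos + price
    log(0)
    if 17 <= 3:
        process(40)
        pos = pos * (depth // price)
    else:
        depth = depth - (pos - 34)
    depth = depth + price[7]
    pos = depth * pos // (rows - 23)
    return price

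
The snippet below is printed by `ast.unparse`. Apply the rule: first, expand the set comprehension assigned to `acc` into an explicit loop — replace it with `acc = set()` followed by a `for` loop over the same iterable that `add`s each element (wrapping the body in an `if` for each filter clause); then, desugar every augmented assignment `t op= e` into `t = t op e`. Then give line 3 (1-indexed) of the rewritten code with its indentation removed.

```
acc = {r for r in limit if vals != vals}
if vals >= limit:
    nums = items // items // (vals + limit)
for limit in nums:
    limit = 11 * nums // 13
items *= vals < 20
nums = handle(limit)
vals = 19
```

if vals != vals:

Transformed code:
acc = set()
for r in limit:
    if vals != vals:
        acc.add(r)
if vals >= limit:
    nums = items // items // (vals + limit)
for limit in nums:
    limit = 11 * nums // 13
items = items * (vals < 20)
nums = handle(limit)
vals = 19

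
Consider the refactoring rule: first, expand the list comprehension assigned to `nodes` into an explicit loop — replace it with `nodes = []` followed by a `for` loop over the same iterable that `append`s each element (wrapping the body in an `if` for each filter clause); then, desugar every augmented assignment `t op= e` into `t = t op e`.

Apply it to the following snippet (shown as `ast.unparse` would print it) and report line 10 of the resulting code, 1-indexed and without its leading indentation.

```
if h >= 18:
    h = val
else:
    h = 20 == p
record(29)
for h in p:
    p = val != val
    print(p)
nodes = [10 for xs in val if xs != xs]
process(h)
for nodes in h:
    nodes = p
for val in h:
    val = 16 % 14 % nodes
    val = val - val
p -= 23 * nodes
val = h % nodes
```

Transformed code:
if h >= 18:
    h = val
else:
    h = 20 == p
record(29)
for h in p:
    p = val != val
    print(p)
nodes = []
for xs in val:
    if xs != xs:
        nodes.append(10)
process(h)
for nodes in h:
    nodes = p
for val in h:
    val = 16 % 14 % nodes
    val = val - val
p = p - 23 * nodes
val = h % nodes

for xs in val:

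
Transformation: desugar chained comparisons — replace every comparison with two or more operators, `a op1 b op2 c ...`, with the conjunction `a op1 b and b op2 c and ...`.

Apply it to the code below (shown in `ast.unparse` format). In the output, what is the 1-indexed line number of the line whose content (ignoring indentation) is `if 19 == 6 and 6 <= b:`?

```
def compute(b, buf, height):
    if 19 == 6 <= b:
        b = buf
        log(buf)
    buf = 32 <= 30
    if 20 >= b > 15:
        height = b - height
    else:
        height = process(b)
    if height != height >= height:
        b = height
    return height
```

Transformed code:
def compute(b, buf, height):
    if 19 == 6 and 6 <= b:
        b = buf
        log(buf)
    buf = 32 <= 30
    if 20 >= b and b > 15:
        height = b - height
    else:
        height = process(b)
    if height != height and height >= height:
        b = height
    return height

2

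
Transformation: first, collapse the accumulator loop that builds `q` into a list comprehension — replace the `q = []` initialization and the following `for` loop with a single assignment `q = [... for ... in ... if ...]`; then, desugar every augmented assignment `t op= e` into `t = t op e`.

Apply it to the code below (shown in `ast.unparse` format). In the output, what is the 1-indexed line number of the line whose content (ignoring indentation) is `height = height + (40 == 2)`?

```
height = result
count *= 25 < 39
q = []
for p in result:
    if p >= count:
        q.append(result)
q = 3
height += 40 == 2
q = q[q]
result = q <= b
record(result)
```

5

Transformed code:
height = result
count = count * (25 < 39)
q = [result for p in result if p >= count]
q = 3
height = height + (40 == 2)
q = q[q]
result = q <= b
record(result)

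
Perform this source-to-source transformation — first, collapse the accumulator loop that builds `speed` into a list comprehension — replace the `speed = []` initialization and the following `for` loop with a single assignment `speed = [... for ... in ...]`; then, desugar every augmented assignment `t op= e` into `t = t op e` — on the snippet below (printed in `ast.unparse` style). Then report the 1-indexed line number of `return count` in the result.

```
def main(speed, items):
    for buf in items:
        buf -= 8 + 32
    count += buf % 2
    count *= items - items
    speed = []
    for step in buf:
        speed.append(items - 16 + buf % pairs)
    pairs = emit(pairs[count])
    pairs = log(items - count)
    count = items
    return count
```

Transformed code:
def main(speed, items):
    for buf in items:
        buf = buf - (8 + 32)
    count = count + buf % 2
    count = count * (items - items)
    speed = [items - 16 + buf % pairs for step in buf]
    pairs = emit(pairs[count])
    pairs = log(items - count)
    count = items
    return count

10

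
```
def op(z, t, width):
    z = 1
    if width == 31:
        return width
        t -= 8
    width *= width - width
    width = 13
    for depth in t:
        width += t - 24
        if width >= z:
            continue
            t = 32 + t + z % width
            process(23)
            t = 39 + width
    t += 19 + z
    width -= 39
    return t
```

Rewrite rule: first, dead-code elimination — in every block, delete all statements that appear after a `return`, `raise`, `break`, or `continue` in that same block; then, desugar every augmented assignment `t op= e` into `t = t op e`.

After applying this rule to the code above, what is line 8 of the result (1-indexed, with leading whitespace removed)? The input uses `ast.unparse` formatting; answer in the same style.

width = width + (t - 24)

Transformed code:
def op(z, t, width):
    z = 1
    if width == 31:
        return width
    width = width * (width - width)
    width = 13
    for depth in t:
        width = width + (t - 24)
        if width >= z:
            continue
    t = t + (19 + z)
    width = width - 39
    return t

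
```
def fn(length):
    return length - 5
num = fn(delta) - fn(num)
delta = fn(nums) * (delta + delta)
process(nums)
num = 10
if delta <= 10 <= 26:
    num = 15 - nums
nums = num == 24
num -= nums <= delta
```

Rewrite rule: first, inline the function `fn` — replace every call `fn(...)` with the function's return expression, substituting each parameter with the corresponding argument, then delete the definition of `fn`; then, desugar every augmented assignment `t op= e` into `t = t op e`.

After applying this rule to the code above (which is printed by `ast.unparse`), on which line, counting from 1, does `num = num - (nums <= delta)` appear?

8

Transformed code:
num = delta - 5 - (num - 5)
delta = (nums - 5) * (delta + delta)
process(nums)
num = 10
if delta <= 10 <= 26:
    num = 15 - nums
nums = num == 24
num = num - (nums <= delta)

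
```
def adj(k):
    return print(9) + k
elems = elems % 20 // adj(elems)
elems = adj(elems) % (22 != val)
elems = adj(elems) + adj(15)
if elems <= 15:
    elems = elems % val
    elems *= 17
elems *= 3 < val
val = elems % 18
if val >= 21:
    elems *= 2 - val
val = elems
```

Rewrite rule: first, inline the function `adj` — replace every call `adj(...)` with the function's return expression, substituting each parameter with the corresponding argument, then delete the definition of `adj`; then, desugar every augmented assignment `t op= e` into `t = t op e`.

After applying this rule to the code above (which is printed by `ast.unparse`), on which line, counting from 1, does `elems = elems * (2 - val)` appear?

Transformed code:
elems = elems % 20 // (print(9) + elems)
elems = (print(9) + elems) % (22 != val)
elems = print(9) + elems + (print(9) + 15)
if elems <= 15:
    elems = elems % val
    elems = elems * 17
elems = elems * (3 < val)
val = elems % 18
if val >= 21:
    elems = elems * (2 - val)
val = elems

10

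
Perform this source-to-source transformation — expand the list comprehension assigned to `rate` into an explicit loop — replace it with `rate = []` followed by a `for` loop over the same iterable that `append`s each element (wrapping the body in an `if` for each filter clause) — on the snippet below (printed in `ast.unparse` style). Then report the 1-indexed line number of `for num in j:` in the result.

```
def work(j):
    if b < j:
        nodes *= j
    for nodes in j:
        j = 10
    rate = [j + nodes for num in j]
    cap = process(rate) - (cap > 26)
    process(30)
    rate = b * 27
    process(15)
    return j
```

7

Transformed code:
def work(j):
    if b < j:
        nodes *= j
    for nodes in j:
        j = 10
    rate = []
    for num in j:
        rate.append(j + nodes)
    cap = process(rate) - (cap > 26)
    process(30)
    rate = b * 27
    process(15)
    return j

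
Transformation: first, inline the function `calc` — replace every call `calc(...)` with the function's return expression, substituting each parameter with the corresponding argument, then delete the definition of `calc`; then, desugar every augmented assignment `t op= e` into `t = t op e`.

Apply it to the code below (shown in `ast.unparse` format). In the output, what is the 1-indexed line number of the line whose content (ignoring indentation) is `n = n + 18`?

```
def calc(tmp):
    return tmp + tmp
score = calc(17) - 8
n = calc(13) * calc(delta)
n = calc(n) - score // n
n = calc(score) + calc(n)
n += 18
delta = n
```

5

Transformed code:
score = 17 + 17 - 8
n = (13 + 13) * (delta + delta)
n = n + n - score // n
n = score + score + (n + n)
n = n + 18
delta = n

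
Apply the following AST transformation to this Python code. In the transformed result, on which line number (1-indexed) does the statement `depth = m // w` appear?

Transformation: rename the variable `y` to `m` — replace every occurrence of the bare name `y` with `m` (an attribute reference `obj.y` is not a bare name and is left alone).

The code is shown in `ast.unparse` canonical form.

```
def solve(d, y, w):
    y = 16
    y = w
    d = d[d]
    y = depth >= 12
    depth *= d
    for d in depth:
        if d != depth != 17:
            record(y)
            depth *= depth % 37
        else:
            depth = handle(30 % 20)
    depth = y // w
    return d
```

13

Transformed code:
def solve(d, m, w):
    m = 16
    m = w
    d = d[d]
    m = depth >= 12
    depth *= d
    for d in depth:
        if d != depth != 17:
            record(m)
            depth *= depth % 37
        else:
            depth = handle(30 % 20)
    depth = m // w
    return d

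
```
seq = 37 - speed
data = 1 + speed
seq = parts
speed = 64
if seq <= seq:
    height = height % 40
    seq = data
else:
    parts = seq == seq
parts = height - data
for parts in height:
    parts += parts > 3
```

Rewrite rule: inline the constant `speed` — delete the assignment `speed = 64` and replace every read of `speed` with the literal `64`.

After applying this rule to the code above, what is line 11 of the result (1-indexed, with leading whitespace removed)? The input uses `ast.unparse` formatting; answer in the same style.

Transformed code:
seq = 37 - 64
data = 1 + 64
seq = parts
if seq <= seq:
    height = height % 40
    seq = data
else:
    parts = seq == seq
parts = height - data
for parts in height:
    parts += parts > 3

parts += parts > 3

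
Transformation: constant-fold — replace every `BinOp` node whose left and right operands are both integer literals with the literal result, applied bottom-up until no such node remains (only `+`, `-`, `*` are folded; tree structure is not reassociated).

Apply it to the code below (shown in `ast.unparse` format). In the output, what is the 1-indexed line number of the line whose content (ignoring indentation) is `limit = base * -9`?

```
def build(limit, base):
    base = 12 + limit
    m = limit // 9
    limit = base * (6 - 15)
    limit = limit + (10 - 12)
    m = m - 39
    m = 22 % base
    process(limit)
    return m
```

4

Transformed code:
def build(limit, base):
    base = 12 + limit
    m = limit // 9
    limit = base * -9
    limit = limit + -2
    m = m - 39
    m = 22 % base
    process(limit)
    return m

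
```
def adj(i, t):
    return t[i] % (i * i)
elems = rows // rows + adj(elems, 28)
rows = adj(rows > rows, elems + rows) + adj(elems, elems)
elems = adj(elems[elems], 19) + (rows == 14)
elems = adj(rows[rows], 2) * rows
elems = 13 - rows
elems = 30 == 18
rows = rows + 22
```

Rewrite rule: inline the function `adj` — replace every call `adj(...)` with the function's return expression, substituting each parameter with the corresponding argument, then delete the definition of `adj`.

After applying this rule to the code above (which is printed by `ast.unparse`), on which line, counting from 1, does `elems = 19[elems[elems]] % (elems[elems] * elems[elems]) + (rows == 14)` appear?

Transformed code:
elems = rows // rows + 28[elems] % (elems * elems)
rows = (elems + rows)[rows > rows] % ((rows > rows) * (rows > rows)) + elems[elems] % (elems * elems)
elems = 19[elems[elems]] % (elems[elems] * elems[elems]) + (rows == 14)
elems = 2[rows[rows]] % (rows[rows] * rows[rows]) * rows
elems = 13 - rows
elems = 30 == 18
rows = rows + 22

3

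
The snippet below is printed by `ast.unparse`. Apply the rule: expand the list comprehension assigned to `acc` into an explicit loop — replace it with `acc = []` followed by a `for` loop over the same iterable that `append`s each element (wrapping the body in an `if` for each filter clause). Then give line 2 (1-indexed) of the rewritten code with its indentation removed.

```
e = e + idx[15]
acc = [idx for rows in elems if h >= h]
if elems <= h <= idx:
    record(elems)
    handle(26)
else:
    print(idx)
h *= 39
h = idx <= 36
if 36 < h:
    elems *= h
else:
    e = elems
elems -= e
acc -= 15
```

acc = []

Transformed code:
e = e + idx[15]
acc = []
for rows in elems:
    if h >= h:
        acc.append(idx)
if elems <= h <= idx:
    record(elems)
    handle(26)
else:
    print(idx)
h *= 39
h = idx <= 36
if 36 < h:
    elems *= h
else:
    e = elems
elems -= e
acc -= 15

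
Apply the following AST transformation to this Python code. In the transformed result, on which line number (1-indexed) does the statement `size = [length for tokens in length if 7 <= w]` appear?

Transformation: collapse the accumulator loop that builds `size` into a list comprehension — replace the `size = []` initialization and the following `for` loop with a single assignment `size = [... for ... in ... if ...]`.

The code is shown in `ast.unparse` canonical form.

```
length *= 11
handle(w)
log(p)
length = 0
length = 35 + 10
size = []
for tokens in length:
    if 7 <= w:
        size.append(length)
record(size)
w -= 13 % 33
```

6

Transformed code:
length *= 11
handle(w)
log(p)
length = 0
length = 35 + 10
size = [length for tokens in length if 7 <= w]
record(size)
w -= 13 % 33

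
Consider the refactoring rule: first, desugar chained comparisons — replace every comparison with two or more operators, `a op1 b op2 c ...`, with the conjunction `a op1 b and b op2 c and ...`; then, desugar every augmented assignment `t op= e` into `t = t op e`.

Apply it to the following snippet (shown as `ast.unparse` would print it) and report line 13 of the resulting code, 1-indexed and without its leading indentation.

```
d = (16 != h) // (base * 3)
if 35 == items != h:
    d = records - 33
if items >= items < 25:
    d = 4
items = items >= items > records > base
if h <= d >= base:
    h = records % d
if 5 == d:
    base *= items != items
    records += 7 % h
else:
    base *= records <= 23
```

Transformed code:
d = (16 != h) // (base * 3)
if 35 == items and items != h:
    d = records - 33
if items >= items and items < 25:
    d = 4
items = items >= items and items > records and (records > base)
if h <= d and d >= base:
    h = records % d
if 5 == d:
    base = base * (items != items)
    records = records + 7 % h
else:
    base = base * (records <= 23)

base = base * (records <= 23)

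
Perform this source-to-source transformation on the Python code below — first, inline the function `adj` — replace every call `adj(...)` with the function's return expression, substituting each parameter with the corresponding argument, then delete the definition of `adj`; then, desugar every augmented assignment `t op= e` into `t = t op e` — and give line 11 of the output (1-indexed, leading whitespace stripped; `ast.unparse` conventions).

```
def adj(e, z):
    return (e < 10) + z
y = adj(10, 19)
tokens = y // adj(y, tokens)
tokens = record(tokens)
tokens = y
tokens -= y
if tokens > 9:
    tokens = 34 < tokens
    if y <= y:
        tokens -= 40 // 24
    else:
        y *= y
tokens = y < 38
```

Transformed code:
y = (10 < 10) + 19
tokens = y // ((y < 10) + tokens)
tokens = record(tokens)
tokens = y
tokens = tokens - y
if tokens > 9:
    tokens = 34 < tokens
    if y <= y:
        tokens = tokens - 40 // 24
    else:
        y = y * y
tokens = y < 38

y = y * y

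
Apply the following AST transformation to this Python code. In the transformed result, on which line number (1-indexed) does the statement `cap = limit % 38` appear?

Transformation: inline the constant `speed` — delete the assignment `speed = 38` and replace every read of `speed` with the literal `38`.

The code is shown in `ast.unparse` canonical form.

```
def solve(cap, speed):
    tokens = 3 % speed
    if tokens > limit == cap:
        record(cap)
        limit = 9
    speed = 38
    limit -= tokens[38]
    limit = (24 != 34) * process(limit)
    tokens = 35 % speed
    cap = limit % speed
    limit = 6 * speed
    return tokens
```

9

Transformed code:
def solve(cap, speed):
    tokens = 3 % 38
    if tokens > limit == cap:
        record(cap)
        limit = 9
    limit -= tokens[38]
    limit = (24 != 34) * process(limit)
    tokens = 35 % 38
    cap = limit % 38
    limit = 6 * 38
    return tokens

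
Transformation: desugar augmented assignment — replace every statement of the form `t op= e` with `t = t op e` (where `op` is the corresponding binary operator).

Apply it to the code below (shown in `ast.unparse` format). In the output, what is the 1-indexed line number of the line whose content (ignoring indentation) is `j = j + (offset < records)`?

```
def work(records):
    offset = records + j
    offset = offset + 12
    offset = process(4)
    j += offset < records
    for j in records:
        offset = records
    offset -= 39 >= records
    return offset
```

Transformed code:
def work(records):
    offset = records + j
    offset = offset + 12
    offset = process(4)
    j = j + (offset < records)
    for j in records:
        offset = records
    offset = offset - (39 >= records)
    return offset

5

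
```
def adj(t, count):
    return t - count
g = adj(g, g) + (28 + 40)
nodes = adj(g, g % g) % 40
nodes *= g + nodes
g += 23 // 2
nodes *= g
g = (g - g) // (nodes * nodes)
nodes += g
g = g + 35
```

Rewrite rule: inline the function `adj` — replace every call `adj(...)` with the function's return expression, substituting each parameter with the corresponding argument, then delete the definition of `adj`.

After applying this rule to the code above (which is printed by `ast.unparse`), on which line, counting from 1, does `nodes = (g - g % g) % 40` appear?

Transformed code:
g = g - g + (28 + 40)
nodes = (g - g % g) % 40
nodes *= g + nodes
g += 23 // 2
nodes *= g
g = (g - g) // (nodes * nodes)
nodes += g
g = g + 35

2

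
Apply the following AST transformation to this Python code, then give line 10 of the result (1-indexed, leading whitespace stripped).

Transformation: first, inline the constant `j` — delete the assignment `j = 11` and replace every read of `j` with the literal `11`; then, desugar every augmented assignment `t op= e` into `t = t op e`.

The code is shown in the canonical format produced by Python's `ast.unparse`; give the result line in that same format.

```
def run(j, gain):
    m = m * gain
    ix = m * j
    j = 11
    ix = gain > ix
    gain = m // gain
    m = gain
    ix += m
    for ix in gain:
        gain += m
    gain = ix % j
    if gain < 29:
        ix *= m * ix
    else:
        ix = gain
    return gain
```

gain = ix % 11

Transformed code:
def run(j, gain):
    m = m * gain
    ix = m * 11
    ix = gain > ix
    gain = m // gain
    m = gain
    ix = ix + m
    for ix in gain:
        gain = gain + m
    gain = ix % 11
    if gain < 29:
        ix = ix * (m * ix)
    else:
        ix = gain
    return gain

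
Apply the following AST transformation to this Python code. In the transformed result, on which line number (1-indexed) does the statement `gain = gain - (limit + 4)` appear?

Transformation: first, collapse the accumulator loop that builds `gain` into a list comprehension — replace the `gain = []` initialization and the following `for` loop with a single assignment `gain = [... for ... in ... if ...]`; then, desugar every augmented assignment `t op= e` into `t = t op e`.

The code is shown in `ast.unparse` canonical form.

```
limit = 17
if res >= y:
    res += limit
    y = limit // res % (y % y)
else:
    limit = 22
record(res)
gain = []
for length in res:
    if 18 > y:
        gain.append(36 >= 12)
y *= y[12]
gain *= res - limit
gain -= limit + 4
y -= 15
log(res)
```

Transformed code:
limit = 17
if res >= y:
    res = res + limit
    y = limit // res % (y % y)
else:
    limit = 22
record(res)
gain = [36 >= 12 for length in res if 18 > y]
y = y * y[12]
gain = gain * (res - limit)
gain = gain - (limit + 4)
y = y - 15
log(res)

11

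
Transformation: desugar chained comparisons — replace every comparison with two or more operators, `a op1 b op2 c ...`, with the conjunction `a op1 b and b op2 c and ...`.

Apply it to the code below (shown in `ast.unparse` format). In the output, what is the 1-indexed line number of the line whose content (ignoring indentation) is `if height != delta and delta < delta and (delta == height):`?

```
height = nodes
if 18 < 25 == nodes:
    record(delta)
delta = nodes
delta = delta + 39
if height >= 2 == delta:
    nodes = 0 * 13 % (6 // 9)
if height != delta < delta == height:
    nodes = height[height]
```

8

Transformed code:
height = nodes
if 18 < 25 and 25 == nodes:
    record(delta)
delta = nodes
delta = delta + 39
if height >= 2 and 2 == delta:
    nodes = 0 * 13 % (6 // 9)
if height != delta and delta < delta and (delta == height):
    nodes = height[height]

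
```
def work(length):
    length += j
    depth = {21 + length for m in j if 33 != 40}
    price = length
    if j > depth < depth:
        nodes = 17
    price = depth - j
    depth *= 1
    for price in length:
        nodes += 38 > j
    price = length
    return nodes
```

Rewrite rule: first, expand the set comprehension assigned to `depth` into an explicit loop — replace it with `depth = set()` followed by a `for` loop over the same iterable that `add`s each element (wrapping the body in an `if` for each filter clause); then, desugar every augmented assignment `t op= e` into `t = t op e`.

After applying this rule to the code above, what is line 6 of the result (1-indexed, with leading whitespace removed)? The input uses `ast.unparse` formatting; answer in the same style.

depth.add(21 + length)

Transformed code:
def work(length):
    length = length + j
    depth = set()
    for m in j:
        if 33 != 40:
            depth.add(21 + length)
    price = length
    if j > depth < depth:
        nodes = 17
    price = depth - j
    depth = depth * 1
    for price in length:
        nodes = nodes + (38 > j)
    price = length
    return nodes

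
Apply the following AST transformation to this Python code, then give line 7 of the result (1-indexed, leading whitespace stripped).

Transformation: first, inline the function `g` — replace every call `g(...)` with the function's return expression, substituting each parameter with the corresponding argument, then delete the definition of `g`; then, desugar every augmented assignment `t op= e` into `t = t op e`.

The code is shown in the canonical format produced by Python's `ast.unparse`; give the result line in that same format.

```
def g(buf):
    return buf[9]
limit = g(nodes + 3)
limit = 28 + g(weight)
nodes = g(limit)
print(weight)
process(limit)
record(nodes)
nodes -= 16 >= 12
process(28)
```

Transformed code:
limit = (nodes + 3)[9]
limit = 28 + weight[9]
nodes = limit[9]
print(weight)
process(limit)
record(nodes)
nodes = nodes - (16 >= 12)
process(28)

nodes = nodes - (16 >= 12)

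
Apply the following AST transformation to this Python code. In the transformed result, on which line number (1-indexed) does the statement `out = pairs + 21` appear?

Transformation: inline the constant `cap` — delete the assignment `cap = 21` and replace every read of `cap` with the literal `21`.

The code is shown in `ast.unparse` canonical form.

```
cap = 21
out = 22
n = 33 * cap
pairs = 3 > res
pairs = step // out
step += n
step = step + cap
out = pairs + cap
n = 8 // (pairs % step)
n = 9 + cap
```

7

Transformed code:
out = 22
n = 33 * 21
pairs = 3 > res
pairs = step // out
step += n
step = step + 21
out = pairs + 21
n = 8 // (pairs % step)
n = 9 + 21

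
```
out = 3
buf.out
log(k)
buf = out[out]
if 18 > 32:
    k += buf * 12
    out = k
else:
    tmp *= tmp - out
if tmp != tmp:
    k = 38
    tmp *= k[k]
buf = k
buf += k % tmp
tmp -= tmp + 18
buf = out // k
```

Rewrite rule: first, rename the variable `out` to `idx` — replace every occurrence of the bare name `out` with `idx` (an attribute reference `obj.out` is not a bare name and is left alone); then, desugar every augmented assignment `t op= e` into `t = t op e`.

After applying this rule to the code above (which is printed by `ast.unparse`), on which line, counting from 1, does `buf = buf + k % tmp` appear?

14

Transformed code:
idx = 3
buf.out
log(k)
buf = idx[idx]
if 18 > 32:
    k = k + buf * 12
    idx = k
else:
    tmp = tmp * (tmp - idx)
if tmp != tmp:
    k = 38
    tmp = tmp * k[k]
buf = k
buf = buf + k % tmp
tmp = tmp - (tmp + 18)
buf = idx // k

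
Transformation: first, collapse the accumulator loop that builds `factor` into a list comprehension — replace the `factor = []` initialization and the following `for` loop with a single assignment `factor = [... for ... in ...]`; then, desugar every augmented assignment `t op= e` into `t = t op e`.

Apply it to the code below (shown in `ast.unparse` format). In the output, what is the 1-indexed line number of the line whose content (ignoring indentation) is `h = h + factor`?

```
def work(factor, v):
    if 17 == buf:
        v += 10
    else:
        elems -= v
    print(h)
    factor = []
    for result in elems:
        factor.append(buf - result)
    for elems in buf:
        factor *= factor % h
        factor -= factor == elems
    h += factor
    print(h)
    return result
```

Transformed code:
def work(factor, v):
    if 17 == buf:
        v = v + 10
    else:
        elems = elems - v
    print(h)
    factor = [buf - result for result in elems]
    for elems in buf:
        factor = factor * (factor % h)
        factor = factor - (factor == elems)
    h = h + factor
    print(h)
    return result

11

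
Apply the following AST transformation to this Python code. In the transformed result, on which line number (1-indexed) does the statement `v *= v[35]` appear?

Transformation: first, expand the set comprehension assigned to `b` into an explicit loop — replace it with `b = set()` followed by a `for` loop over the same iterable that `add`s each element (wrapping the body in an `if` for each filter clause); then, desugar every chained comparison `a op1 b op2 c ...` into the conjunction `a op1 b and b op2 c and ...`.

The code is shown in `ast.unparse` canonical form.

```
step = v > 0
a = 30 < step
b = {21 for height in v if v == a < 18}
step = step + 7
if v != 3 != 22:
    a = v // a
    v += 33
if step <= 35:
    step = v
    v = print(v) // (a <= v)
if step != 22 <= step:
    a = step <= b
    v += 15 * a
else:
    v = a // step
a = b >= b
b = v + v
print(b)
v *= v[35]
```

22

Transformed code:
step = v > 0
a = 30 < step
b = set()
for height in v:
    if v == a and a < 18:
        b.add(21)
step = step + 7
if v != 3 and 3 != 22:
    a = v // a
    v += 33
if step <= 35:
    step = v
    v = print(v) // (a <= v)
if step != 22 and 22 <= step:
    a = step <= b
    v += 15 * a
else:
    v = a // step
a = b >= b
b = v + v
print(b)
v *= v[35]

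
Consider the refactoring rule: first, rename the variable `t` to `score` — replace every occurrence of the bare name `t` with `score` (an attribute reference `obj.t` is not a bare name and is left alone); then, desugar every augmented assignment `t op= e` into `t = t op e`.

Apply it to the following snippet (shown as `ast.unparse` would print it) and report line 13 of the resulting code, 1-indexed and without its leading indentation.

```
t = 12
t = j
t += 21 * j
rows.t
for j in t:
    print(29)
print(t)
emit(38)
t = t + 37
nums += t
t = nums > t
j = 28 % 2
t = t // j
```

score = score // j

Transformed code:
score = 12
score = j
score = score + 21 * j
rows.t
for j in score:
    print(29)
print(score)
emit(38)
score = score + 37
nums = nums + score
score = nums > score
j = 28 % 2
score = score // j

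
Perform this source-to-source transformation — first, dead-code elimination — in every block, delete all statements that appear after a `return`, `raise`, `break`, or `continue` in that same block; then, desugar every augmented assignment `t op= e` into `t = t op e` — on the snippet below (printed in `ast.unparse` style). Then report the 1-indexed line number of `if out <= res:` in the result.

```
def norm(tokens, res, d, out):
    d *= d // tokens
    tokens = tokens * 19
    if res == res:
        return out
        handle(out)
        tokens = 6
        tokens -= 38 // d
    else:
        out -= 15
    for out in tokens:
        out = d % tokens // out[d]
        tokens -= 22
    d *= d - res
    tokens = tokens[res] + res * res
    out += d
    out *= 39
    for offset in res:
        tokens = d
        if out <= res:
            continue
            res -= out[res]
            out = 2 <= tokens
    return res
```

Transformed code:
def norm(tokens, res, d, out):
    d = d * (d // tokens)
    tokens = tokens * 19
    if res == res:
        return out
    else:
        out = out - 15
    for out in tokens:
        out = d % tokens // out[d]
        tokens = tokens - 22
    d = d * (d - res)
    tokens = tokens[res] + res * res
    out = out + d
    out = out * 39
    for offset in res:
        tokens = d
        if out <= res:
            continue
    return res

17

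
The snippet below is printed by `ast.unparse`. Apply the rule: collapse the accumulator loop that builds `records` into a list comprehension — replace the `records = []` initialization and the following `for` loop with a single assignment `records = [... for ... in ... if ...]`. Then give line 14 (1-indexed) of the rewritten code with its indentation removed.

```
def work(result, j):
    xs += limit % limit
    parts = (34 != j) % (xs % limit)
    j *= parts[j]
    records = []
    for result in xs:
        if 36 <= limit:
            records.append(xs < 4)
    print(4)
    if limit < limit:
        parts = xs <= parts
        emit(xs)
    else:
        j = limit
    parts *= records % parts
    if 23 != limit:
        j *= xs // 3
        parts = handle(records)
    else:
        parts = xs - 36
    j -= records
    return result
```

Transformed code:
def work(result, j):
    xs += limit % limit
    parts = (34 != j) % (xs % limit)
    j *= parts[j]
    records = [xs < 4 for result in xs if 36 <= limit]
    print(4)
    if limit < limit:
        parts = xs <= parts
        emit(xs)
    else:
        j = limit
    parts *= records % parts
    if 23 != limit:
        j *= xs // 3
        parts = handle(records)
    else:
        parts = xs - 36
    j -= records
    return result

j *= xs // 3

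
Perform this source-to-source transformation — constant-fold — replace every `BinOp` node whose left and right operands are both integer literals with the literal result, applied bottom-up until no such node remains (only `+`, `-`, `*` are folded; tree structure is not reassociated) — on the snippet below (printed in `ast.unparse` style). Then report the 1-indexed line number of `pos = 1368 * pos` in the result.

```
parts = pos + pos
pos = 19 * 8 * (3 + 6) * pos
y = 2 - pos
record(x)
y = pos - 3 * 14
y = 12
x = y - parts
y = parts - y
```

2

Transformed code:
parts = pos + pos
pos = 1368 * pos
y = 2 - pos
record(x)
y = pos - 42
y = 12
x = y - parts
y = parts - y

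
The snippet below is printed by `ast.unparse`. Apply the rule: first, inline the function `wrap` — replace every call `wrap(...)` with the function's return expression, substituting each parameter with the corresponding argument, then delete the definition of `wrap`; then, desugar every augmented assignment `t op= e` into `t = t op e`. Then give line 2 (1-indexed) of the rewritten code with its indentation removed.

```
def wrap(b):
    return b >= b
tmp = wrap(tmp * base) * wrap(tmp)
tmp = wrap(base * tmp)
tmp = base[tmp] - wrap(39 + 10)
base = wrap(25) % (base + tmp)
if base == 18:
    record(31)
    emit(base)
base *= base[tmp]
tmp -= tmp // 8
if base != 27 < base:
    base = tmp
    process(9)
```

tmp = base * tmp >= base * tmp

Transformed code:
tmp = (tmp * base >= tmp * base) * (tmp >= tmp)
tmp = base * tmp >= base * tmp
tmp = base[tmp] - (39 + 10 >= 39 + 10)
base = (25 >= 25) % (base + tmp)
if base == 18:
    record(31)
    emit(base)
base = base * base[tmp]
tmp = tmp - tmp // 8
if base != 27 < base:
    base = tmp
    process(9)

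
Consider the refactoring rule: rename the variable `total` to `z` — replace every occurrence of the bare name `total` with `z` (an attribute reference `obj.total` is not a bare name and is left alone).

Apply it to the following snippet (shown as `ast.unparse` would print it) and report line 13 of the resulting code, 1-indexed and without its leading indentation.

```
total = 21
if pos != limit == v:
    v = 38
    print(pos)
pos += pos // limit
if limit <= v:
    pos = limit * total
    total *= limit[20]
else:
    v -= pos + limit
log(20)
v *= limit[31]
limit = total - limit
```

Transformed code:
z = 21
if pos != limit == v:
    v = 38
    print(pos)
pos += pos // limit
if limit <= v:
    pos = limit * z
    z *= limit[20]
else:
    v -= pos + limit
log(20)
v *= limit[31]
limit = z - limit

limit = z - limit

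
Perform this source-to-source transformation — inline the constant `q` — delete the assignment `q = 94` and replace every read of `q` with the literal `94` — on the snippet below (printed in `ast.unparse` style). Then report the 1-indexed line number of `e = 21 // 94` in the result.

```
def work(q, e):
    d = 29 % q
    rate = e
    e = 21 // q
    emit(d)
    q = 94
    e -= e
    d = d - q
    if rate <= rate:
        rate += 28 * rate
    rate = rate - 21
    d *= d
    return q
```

Transformed code:
def work(q, e):
    d = 29 % 94
    rate = e
    e = 21 // 94
    emit(d)
    e -= e
    d = d - 94
    if rate <= rate:
        rate += 28 * rate
    rate = rate - 21
    d *= d
    return 94

4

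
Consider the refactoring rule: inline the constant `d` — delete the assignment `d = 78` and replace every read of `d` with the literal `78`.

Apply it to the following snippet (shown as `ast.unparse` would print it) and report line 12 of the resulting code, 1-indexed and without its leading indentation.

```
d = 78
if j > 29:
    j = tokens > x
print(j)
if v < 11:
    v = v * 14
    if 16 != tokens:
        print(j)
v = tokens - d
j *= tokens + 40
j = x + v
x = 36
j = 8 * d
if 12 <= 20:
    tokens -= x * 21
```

j = 8 * 78

Transformed code:
if j > 29:
    j = tokens > x
print(j)
if v < 11:
    v = v * 14
    if 16 != tokens:
        print(j)
v = tokens - 78
j *= tokens + 40
j = x + v
x = 36
j = 8 * 78
if 12 <= 20:
    tokens -= x * 21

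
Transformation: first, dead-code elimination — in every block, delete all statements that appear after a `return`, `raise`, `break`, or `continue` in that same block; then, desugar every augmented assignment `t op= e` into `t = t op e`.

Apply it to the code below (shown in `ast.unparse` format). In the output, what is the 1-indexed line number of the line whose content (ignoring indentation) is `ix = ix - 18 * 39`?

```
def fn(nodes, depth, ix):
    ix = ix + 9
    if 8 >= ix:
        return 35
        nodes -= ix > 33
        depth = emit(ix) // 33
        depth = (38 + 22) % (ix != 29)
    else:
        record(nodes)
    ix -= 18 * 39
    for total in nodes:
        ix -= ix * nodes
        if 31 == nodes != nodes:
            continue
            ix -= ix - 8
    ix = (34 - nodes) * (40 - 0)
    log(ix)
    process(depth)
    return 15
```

Transformed code:
def fn(nodes, depth, ix):
    ix = ix + 9
    if 8 >= ix:
        return 35
    else:
        record(nodes)
    ix = ix - 18 * 39
    for total in nodes:
        ix = ix - ix * nodes
        if 31 == nodes != nodes:
            continue
    ix = (34 - nodes) * (40 - 0)
    log(ix)
    process(depth)
    return 15

7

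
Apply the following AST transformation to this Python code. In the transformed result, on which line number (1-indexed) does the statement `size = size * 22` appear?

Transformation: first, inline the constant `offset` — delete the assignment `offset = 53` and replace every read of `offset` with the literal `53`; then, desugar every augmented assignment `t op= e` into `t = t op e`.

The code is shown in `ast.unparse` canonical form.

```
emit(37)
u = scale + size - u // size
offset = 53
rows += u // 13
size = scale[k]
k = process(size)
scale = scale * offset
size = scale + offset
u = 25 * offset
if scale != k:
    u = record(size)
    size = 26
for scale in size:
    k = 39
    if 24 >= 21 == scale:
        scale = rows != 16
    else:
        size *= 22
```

Transformed code:
emit(37)
u = scale + size - u // size
rows = rows + u // 13
size = scale[k]
k = process(size)
scale = scale * 53
size = scale + 53
u = 25 * 53
if scale != k:
    u = record(size)
    size = 26
for scale in size:
    k = 39
    if 24 >= 21 == scale:
        scale = rows != 16
    else:
        size = size * 22

17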